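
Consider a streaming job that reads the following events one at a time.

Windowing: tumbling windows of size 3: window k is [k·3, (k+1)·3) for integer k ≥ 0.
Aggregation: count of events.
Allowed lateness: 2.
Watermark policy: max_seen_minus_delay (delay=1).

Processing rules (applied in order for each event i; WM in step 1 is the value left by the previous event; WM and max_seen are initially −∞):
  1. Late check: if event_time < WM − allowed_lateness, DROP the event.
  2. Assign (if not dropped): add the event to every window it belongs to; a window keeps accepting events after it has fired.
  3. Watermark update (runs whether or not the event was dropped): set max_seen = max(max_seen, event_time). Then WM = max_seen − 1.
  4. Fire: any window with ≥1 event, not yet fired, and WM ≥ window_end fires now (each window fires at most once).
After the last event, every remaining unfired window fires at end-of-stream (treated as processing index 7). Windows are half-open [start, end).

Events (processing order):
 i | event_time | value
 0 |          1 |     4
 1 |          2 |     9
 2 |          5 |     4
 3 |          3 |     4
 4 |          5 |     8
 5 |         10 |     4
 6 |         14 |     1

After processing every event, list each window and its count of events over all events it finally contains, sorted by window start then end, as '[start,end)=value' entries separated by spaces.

i=0 t=1 v=4: → [0,3); WM=0
i=1 t=2 v=9: → [0,3); WM=1
i=2 t=5 v=4: → [3,6); WM=4; [0,3) fires=2
i=3 t=3 v=4: → [3,6); WM=4
i=4 t=5 v=8: → [3,6); WM=4
i=5 t=10 v=4: → [9,12); WM=9; [3,6) fires=3
i=6 t=14 v=1: → [12,15); WM=13; [9,12) fires=1

[0,3)=2 [3,6)=3 [9,12)=1 [12,15)=1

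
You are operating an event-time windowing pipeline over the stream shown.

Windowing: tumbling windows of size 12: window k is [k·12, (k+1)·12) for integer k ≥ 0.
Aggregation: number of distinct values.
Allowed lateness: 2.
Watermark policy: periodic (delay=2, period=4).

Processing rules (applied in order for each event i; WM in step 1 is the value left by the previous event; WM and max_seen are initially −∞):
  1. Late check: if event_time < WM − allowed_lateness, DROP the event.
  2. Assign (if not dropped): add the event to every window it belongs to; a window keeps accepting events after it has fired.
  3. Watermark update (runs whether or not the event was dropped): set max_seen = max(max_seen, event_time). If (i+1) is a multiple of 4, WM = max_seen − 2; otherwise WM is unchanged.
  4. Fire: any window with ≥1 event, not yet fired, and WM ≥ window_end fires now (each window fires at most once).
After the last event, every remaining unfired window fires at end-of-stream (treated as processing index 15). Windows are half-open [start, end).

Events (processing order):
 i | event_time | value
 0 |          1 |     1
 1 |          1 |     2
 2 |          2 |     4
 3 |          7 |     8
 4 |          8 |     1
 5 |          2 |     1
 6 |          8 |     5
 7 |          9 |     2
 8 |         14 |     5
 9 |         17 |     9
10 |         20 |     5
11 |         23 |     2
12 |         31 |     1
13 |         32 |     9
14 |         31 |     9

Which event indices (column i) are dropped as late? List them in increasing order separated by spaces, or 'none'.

5

i=0 t=1 v=1: → [0,12); WM=−∞
i=1 t=1 v=2: → [0,12); WM=−∞
i=2 t=2 v=4: → [0,12); WM=−∞
i=3 t=7 v=8: → [0,12); WM=5
i=4 t=8 v=1: → [0,12); WM=5
i=5 t=2 v=1: DROP (t<5-2); WM=5
i=6 t=8 v=5: → [0,12); WM=5
i=7 t=9 v=2: → [0,12); WM=7
i=8 t=14 v=5: → [12,24); WM=7
i=9 t=17 v=9: → [12,24); WM=7
i=10 t=20 v=5: → [12,24); WM=7
i=11 t=23 v=2: → [12,24); WM=21; [0,12) fires=5
i=12 t=31 v=1: → [24,36); WM=21
i=13 t=32 v=9: → [24,36); WM=21
i=14 t=31 v=9: → [24,36); WM=21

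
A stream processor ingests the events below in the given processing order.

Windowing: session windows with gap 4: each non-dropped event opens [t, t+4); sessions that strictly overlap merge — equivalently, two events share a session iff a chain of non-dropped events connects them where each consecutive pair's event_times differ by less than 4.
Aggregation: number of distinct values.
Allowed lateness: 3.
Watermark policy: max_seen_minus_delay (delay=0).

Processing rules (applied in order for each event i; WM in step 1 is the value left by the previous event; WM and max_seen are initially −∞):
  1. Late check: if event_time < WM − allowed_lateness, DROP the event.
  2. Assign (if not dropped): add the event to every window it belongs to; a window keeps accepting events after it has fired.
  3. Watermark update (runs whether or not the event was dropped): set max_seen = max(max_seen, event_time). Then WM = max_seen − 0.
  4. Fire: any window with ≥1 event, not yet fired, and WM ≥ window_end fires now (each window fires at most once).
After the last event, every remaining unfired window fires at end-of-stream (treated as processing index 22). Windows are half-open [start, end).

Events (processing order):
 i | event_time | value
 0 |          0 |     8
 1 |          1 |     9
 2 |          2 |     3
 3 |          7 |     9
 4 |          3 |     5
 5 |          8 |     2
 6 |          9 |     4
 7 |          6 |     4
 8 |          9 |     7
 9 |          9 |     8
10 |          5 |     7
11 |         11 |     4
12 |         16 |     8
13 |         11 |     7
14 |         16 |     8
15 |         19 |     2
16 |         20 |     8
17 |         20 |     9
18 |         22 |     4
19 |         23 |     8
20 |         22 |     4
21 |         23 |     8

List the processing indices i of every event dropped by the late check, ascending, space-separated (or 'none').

4 10 13

i=0 t=0 v=8: → [0,4); WM=0
i=1 t=1 v=9: → [0,5); WM=1
i=2 t=2 v=3: → [0,6); WM=2
i=3 t=7 v=9: → [7,11); WM=7
i=4 t=3 v=5: DROP (t<7-3); WM=7
i=5 t=8 v=2: → [7,12); WM=8
i=6 t=9 v=4: → [7,13); WM=9
i=7 t=6 v=4: → [6,13); WM=9
i=8 t=9 v=7: → [6,13); WM=9
i=9 t=9 v=8: → [6,13); WM=9
i=10 t=5 v=7: DROP (t<9-3); WM=9
i=11 t=11 v=4: → [6,15); WM=11
i=12 t=16 v=8: → [16,20); WM=16
i=13 t=11 v=7: DROP (t<16-3); WM=16
i=14 t=16 v=8: → [16,20); WM=16
i=15 t=19 v=2: → [16,23); WM=19
i=16 t=20 v=8: → [16,24); WM=20
i=17 t=20 v=9: → [16,24); WM=20
i=18 t=22 v=4: → [16,26); WM=22
i=19 t=23 v=8: → [16,27); WM=23
i=20 t=22 v=4: → [16,27); WM=23
i=21 t=23 v=8: → [16,27); WM=23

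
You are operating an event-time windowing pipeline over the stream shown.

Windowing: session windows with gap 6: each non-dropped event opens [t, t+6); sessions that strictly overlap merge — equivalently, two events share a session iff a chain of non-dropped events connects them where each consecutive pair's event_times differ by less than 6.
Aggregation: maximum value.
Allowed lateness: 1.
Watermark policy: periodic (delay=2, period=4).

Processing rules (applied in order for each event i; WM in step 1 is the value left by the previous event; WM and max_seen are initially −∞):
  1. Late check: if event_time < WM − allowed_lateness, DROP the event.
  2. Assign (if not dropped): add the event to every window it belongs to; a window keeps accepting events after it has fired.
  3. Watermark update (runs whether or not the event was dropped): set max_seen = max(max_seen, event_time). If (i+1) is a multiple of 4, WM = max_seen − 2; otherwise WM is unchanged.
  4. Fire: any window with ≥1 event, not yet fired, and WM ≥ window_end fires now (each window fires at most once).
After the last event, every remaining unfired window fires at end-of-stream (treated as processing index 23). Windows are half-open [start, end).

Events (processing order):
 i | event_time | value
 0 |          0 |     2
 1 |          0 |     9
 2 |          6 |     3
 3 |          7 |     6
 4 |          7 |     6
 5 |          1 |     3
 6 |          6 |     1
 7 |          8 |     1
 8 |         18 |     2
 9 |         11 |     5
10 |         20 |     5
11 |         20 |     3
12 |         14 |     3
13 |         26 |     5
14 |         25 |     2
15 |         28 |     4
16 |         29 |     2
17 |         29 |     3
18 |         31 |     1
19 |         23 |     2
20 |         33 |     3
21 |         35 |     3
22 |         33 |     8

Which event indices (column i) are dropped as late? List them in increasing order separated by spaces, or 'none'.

i=0 t=0 v=2: → [0,6); WM=−∞
i=1 t=0 v=9: → [0,6); WM=−∞
i=2 t=6 v=3: → [6,12); WM=−∞
i=3 t=7 v=6: → [6,13); WM=5
i=4 t=7 v=6: → [6,13); WM=5
i=5 t=1 v=3: DROP (t<5-1); WM=5
i=6 t=6 v=1: → [6,13); WM=5
i=7 t=8 v=1: → [6,14); WM=6
i=8 t=18 v=2: → [18,24); WM=6
i=9 t=11 v=5: → [6,17); WM=6
i=10 t=20 v=5: → [18,26); WM=6
i=11 t=20 v=3: → [18,26); WM=18
i=12 t=14 v=3: DROP (t<18-1); WM=18
i=13 t=26 v=5: → [26,32); WM=18
i=14 t=25 v=2: → [18,32); WM=18
i=15 t=28 v=4: → [18,34); WM=26
i=16 t=29 v=2: → [18,35); WM=26
i=17 t=29 v=3: → [18,35); WM=26
i=18 t=31 v=1: → [18,37); WM=26
i=19 t=23 v=2: DROP (t<26-1); WM=29
i=20 t=33 v=3: → [18,39); WM=29
i=21 t=35 v=3: → [18,41); WM=29
i=22 t=33 v=8: → [18,41); WM=29

5 12 19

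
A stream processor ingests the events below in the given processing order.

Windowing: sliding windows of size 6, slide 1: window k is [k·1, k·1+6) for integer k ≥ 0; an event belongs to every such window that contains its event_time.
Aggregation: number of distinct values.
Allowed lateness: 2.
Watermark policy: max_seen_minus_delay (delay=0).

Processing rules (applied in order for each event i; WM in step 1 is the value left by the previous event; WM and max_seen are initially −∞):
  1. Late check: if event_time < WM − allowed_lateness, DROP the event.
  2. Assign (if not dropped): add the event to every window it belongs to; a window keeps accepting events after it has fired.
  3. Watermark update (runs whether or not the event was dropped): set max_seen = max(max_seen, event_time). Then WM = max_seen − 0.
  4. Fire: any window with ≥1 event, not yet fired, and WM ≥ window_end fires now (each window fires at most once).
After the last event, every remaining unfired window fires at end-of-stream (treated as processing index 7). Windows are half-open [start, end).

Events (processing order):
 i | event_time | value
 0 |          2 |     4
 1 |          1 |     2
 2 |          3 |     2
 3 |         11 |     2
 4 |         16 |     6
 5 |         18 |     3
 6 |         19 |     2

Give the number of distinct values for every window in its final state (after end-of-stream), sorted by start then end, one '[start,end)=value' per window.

[0,6)=2 [1,7)=2 [2,8)=2 [3,9)=1 [6,12)=1 [7,13)=1 [8,14)=1 [9,15)=1 [10,16)=1 [11,17)=2 [12,18)=1 [13,19)=2 [14,20)=3 [15,21)=3 [16,22)=3 [17,23)=2 [18,24)=2 [19,25)=1

i=0 t=2 v=4: → [2,8),[1,7),[0,6); WM=2
i=1 t=1 v=2: → [1,7),[0,6); WM=2
i=2 t=3 v=2: → [3,9),[2,8),[1,7),[0,6); WM=3
i=3 t=11 v=2: → [11,17),[10,16),[9,15),[8,14),[7,13),[6,12); WM=11; [0,6) fires=2 [1,7) fires=2 [2,8) fires=2 [3,9) fires=1
i=4 t=16 v=6: → [16,22),[15,21),[14,20),[13,19),[12,18),[11,17); WM=16; [6,12) fires=1 [7,13) fires=1 [8,14) fires=1 [9,15) fires=1 [10,16) fires=1
i=5 t=18 v=3: → [18,24),[17,23),[16,22),[15,21),[14,20),[13,19); WM=18; [11,17) fires=2 [12,18) fires=1
i=6 t=19 v=2: → [19,25),[18,24),[17,23),[16,22),[15,21),[14,20); WM=19; [13,19) fires=2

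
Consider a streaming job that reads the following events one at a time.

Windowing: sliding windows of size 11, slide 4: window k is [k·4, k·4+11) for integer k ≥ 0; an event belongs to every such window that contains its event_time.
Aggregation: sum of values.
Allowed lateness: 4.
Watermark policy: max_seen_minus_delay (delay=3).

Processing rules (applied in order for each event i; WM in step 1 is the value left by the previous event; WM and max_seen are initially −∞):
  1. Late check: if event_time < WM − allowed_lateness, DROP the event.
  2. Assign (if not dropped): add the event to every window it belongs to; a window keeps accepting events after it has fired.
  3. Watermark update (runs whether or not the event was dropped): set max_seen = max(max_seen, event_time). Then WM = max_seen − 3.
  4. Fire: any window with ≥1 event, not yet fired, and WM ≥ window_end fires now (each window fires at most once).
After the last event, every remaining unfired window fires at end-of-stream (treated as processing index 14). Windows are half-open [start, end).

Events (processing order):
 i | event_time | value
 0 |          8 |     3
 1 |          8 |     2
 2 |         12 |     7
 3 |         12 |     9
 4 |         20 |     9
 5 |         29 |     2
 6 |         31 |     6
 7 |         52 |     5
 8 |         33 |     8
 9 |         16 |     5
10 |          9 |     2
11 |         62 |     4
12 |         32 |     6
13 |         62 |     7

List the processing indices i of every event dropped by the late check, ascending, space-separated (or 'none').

8 9 10 12

i=0 t=8 v=3: → [8,19),[4,15),[0,11); WM=5
i=1 t=8 v=2: → [8,19),[4,15),[0,11); WM=5
i=2 t=12 v=7: → [12,23),[8,19),[4,15); WM=9
i=3 t=12 v=9: → [12,23),[8,19),[4,15); WM=9
i=4 t=20 v=9: → [20,31),[16,27),[12,23); WM=17; [0,11) fires=5 [4,15) fires=21
i=5 t=29 v=2: → [28,39),[24,35),[20,31); WM=26; [8,19) fires=21 [12,23) fires=25
i=6 t=31 v=6: → [28,39),[24,35); WM=28; [16,27) fires=9
i=7 t=52 v=5: → [52,63),[48,59),[44,55); WM=49; [20,31) fires=11 [24,35) fires=8 [28,39) fires=8
i=8 t=33 v=8: DROP (t<49-4); WM=49
i=9 t=16 v=5: DROP (t<49-4); WM=49
i=10 t=9 v=2: DROP (t<49-4); WM=49
i=11 t=62 v=4: → [60,71),[56,67),[52,63); WM=59; [44,55) fires=5 [48,59) fires=5
i=12 t=32 v=6: DROP (t<59-4); WM=59
i=13 t=62 v=7: → [60,71),[56,67),[52,63); WM=59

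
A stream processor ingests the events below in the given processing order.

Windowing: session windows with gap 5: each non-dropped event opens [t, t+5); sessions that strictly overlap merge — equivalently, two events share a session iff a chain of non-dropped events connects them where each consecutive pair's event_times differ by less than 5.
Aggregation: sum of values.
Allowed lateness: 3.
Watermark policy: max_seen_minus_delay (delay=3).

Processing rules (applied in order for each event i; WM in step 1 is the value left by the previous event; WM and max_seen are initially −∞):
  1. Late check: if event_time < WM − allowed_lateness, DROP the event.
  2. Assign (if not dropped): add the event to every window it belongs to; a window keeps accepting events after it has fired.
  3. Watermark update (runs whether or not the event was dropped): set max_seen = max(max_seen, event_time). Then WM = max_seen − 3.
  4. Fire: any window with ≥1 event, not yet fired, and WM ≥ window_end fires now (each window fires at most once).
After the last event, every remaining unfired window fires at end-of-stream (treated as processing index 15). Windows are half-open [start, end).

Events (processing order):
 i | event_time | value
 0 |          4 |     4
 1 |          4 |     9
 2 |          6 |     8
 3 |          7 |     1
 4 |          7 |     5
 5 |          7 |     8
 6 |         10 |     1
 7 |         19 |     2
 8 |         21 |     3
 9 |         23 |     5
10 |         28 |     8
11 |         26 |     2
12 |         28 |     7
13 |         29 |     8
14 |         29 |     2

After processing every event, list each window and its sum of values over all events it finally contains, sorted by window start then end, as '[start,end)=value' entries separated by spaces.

[4,15)=36 [19,34)=37

i=0 t=4 v=4: → [4,9); WM=1
i=1 t=4 v=9: → [4,9); WM=1
i=2 t=6 v=8: → [4,11); WM=3
i=3 t=7 v=1: → [4,12); WM=4
i=4 t=7 v=5: → [4,12); WM=4
i=5 t=7 v=8: → [4,12); WM=4
i=6 t=10 v=1: → [4,15); WM=7
i=7 t=19 v=2: → [19,24); WM=16
i=8 t=21 v=3: → [19,26); WM=18
i=9 t=23 v=5: → [19,28); WM=20
i=10 t=28 v=8: → [28,33); WM=25
i=11 t=26 v=2: → [19,33); WM=25
i=12 t=28 v=7: → [19,33); WM=25
i=13 t=29 v=8: → [19,34); WM=26
i=14 t=29 v=2: → [19,34); WM=26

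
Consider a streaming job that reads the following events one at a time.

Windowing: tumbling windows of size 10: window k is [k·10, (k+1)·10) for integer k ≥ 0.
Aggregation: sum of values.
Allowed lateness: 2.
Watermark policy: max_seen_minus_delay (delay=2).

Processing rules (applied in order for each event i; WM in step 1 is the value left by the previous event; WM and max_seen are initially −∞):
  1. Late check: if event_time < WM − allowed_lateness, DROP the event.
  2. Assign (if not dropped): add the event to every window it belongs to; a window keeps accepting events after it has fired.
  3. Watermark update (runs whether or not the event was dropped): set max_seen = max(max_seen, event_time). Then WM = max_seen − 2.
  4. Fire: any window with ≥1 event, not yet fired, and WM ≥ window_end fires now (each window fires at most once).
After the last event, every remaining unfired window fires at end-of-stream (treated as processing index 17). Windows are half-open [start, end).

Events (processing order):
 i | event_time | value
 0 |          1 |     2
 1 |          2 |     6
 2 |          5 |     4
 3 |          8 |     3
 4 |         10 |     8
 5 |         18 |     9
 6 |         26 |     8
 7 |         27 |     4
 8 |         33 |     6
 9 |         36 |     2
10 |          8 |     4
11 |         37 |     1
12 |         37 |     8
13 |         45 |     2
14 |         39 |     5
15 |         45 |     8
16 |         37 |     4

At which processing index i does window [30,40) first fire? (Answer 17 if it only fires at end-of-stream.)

i=0 t=1 v=2: → [0,10); WM=-1
i=1 t=2 v=6: → [0,10); WM=0
i=2 t=5 v=4: → [0,10); WM=3
i=3 t=8 v=3: → [0,10); WM=6
i=4 t=10 v=8: → [10,20); WM=8
i=5 t=18 v=9: → [10,20); WM=16; [0,10) fires=15
i=6 t=26 v=8: → [20,30); WM=24; [10,20) fires=17
i=7 t=27 v=4: → [20,30); WM=25
i=8 t=33 v=6: → [30,40); WM=31; [20,30) fires=12
i=9 t=36 v=2: → [30,40); WM=34
i=10 t=8 v=4: DROP (t<34-2); WM=34
i=11 t=37 v=1: → [30,40); WM=35
i=12 t=37 v=8: → [30,40); WM=35
i=13 t=45 v=2: → [40,50); WM=43; [30,40) fires=17
i=14 t=39 v=5: DROP (t<43-2); WM=43
i=15 t=45 v=8: → [40,50); WM=43
i=16 t=37 v=4: DROP (t<43-2); WM=43

13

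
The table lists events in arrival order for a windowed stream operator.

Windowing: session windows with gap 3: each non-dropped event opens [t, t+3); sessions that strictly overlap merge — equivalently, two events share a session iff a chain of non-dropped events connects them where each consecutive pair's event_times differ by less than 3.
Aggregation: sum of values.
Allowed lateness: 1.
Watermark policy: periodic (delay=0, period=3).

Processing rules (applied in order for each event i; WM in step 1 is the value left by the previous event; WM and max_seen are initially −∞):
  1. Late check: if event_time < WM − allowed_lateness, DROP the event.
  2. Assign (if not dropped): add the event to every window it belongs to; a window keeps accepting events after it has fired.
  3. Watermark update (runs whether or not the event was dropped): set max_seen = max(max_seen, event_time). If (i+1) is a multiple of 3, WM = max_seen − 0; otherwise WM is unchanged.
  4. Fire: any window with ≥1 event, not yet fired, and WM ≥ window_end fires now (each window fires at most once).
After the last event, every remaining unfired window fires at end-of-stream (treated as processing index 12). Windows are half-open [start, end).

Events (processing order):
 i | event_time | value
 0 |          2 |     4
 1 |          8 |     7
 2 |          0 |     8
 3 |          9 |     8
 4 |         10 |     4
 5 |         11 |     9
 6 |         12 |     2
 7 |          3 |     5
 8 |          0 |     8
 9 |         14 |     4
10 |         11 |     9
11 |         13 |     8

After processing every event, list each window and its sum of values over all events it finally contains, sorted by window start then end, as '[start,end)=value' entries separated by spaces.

i=0 t=2 v=4: → [2,5); WM=−∞
i=1 t=8 v=7: → [8,11); WM=−∞
i=2 t=0 v=8: → [0,5); WM=8
i=3 t=9 v=8: → [8,12); WM=8
i=4 t=10 v=4: → [8,13); WM=8
i=5 t=11 v=9: → [8,14); WM=11
i=6 t=12 v=2: → [8,15); WM=11
i=7 t=3 v=5: DROP (t<11-1); WM=11
i=8 t=0 v=8: DROP (t<11-1); WM=12
i=9 t=14 v=4: → [8,17); WM=12
i=10 t=11 v=9: → [8,17); WM=12
i=11 t=13 v=8: → [8,17); WM=14

[0,5)=12 [8,17)=51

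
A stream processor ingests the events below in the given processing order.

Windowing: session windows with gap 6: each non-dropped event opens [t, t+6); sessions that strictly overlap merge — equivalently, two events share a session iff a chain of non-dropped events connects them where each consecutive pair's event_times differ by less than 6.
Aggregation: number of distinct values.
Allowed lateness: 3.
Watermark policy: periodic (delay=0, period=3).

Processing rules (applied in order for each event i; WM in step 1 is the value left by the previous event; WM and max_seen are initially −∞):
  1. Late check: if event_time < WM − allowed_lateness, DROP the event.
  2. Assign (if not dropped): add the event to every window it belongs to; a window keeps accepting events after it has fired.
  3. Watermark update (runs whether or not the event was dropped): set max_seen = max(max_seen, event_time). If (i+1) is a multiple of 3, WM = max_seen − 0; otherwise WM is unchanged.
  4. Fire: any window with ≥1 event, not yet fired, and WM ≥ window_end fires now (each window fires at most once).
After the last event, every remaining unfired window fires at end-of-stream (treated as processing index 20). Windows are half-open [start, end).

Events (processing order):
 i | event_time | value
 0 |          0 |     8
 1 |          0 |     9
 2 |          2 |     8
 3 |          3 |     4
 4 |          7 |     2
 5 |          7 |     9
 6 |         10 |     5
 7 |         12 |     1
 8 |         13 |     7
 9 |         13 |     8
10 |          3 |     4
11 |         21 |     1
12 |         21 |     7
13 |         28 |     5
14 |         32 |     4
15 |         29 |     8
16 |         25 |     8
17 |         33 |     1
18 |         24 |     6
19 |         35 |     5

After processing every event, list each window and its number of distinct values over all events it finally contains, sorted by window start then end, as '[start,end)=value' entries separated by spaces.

[0,19)=7 [21,27)=2 [28,41)=4

i=0 t=0 v=8: → [0,6); WM=−∞
i=1 t=0 v=9: → [0,6); WM=−∞
i=2 t=2 v=8: → [0,8); WM=2
i=3 t=3 v=4: → [0,9); WM=2
i=4 t=7 v=2: → [0,13); WM=2
i=5 t=7 v=9: → [0,13); WM=7
i=6 t=10 v=5: → [0,16); WM=7
i=7 t=12 v=1: → [0,18); WM=7
i=8 t=13 v=7: → [0,19); WM=13
i=9 t=13 v=8: → [0,19); WM=13
i=10 t=3 v=4: DROP (t<13-3); WM=13
i=11 t=21 v=1: → [21,27); WM=21
i=12 t=21 v=7: → [21,27); WM=21
i=13 t=28 v=5: → [28,34); WM=21
i=14 t=32 v=4: → [28,38); WM=32
i=15 t=29 v=8: → [28,38); WM=32
i=16 t=25 v=8: DROP (t<32-3); WM=32
i=17 t=33 v=1: → [28,39); WM=33
i=18 t=24 v=6: DROP (t<33-3); WM=33
i=19 t=35 v=5: → [28,41); WM=33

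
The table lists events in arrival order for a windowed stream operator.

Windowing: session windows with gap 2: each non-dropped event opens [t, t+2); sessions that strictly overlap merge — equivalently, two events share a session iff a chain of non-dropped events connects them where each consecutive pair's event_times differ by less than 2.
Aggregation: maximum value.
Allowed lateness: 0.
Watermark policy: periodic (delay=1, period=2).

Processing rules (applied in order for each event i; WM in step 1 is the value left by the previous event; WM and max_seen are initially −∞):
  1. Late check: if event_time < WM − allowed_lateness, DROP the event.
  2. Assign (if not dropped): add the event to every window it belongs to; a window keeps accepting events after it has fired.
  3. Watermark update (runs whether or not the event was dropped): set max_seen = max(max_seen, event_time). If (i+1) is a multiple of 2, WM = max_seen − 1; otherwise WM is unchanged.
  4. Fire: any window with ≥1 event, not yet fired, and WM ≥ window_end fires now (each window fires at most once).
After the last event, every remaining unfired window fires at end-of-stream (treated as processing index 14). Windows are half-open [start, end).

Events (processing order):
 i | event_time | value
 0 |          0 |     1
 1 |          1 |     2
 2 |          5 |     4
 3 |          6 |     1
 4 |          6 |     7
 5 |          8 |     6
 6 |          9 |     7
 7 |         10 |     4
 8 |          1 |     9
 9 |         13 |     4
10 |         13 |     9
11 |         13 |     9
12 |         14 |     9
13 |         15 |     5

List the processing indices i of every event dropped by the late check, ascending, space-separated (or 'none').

i=0 t=0 v=1: → [0,2); WM=−∞
i=1 t=1 v=2: → [0,3); WM=0
i=2 t=5 v=4: → [5,7); WM=0
i=3 t=6 v=1: → [5,8); WM=5
i=4 t=6 v=7: → [5,8); WM=5
i=5 t=8 v=6: → [8,10); WM=7
i=6 t=9 v=7: → [8,11); WM=7
i=7 t=10 v=4: → [8,12); WM=9
i=8 t=1 v=9: DROP (t<9-0); WM=9
i=9 t=13 v=4: → [13,15); WM=12
i=10 t=13 v=9: → [13,15); WM=12
i=11 t=13 v=9: → [13,15); WM=12
i=12 t=14 v=9: → [13,16); WM=12
i=13 t=15 v=5: → [13,17); WM=14

8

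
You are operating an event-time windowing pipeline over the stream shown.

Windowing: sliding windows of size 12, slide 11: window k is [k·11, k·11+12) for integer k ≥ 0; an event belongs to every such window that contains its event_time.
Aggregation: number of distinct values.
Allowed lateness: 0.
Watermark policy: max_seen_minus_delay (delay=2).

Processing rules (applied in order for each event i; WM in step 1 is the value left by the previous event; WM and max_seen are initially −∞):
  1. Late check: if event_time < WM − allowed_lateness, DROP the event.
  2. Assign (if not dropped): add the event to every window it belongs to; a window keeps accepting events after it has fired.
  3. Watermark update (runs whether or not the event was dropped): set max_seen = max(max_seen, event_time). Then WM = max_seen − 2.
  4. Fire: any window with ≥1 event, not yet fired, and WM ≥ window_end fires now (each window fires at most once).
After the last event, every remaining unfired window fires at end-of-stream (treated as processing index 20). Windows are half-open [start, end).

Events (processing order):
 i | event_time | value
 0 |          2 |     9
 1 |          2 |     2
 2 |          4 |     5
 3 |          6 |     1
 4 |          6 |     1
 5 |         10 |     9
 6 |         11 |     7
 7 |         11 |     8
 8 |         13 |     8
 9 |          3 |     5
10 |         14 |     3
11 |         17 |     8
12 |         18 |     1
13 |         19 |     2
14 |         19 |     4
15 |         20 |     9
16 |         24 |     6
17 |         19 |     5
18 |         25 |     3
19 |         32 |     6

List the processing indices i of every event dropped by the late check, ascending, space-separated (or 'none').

9 17

i=0 t=2 v=9: → [0,12); WM=0
i=1 t=2 v=2: → [0,12); WM=0
i=2 t=4 v=5: → [0,12); WM=2
i=3 t=6 v=1: → [0,12); WM=4
i=4 t=6 v=1: → [0,12); WM=4
i=5 t=10 v=9: → [0,12); WM=8
i=6 t=11 v=7: → [11,23),[0,12); WM=9
i=7 t=11 v=8: → [11,23),[0,12); WM=9
i=8 t=13 v=8: → [11,23); WM=11
i=9 t=3 v=5: DROP (t<11-0); WM=11
i=10 t=14 v=3: → [11,23); WM=12; [0,12) fires=6
i=11 t=17 v=8: → [11,23); WM=15
i=12 t=18 v=1: → [11,23); WM=16
i=13 t=19 v=2: → [11,23); WM=17
i=14 t=19 v=4: → [11,23); WM=17
i=15 t=20 v=9: → [11,23); WM=18
i=16 t=24 v=6: → [22,34); WM=22
i=17 t=19 v=5: DROP (t<22-0); WM=22
i=18 t=25 v=3: → [22,34); WM=23; [11,23) fires=7
i=19 t=32 v=6: → [22,34); WM=30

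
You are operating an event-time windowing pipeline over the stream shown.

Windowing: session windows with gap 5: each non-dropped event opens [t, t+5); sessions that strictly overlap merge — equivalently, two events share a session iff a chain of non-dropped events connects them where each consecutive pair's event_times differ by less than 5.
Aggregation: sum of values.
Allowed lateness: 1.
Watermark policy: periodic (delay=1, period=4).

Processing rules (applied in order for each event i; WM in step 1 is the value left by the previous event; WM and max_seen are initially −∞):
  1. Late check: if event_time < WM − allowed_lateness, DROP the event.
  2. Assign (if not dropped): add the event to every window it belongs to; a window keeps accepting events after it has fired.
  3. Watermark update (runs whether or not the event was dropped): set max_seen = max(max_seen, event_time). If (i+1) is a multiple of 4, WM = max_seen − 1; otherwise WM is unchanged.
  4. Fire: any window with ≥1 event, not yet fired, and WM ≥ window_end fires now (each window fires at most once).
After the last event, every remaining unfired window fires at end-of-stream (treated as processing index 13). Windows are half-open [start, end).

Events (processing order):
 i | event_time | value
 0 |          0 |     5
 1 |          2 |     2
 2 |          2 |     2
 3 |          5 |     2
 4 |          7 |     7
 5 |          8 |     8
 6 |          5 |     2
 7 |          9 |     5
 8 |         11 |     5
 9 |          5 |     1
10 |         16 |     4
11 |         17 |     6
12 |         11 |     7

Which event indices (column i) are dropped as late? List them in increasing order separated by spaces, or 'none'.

i=0 t=0 v=5: → [0,5); WM=−∞
i=1 t=2 v=2: → [0,7); WM=−∞
i=2 t=2 v=2: → [0,7); WM=−∞
i=3 t=5 v=2: → [0,10); WM=4
i=4 t=7 v=7: → [0,12); WM=4
i=5 t=8 v=8: → [0,13); WM=4
i=6 t=5 v=2: → [0,13); WM=4
i=7 t=9 v=5: → [0,14); WM=8
i=8 t=11 v=5: → [0,16); WM=8
i=9 t=5 v=1: DROP (t<8-1); WM=8
i=10 t=16 v=4: → [16,21); WM=8
i=11 t=17 v=6: → [16,22); WM=16
i=12 t=11 v=7: DROP (t<16-1); WM=16

9 12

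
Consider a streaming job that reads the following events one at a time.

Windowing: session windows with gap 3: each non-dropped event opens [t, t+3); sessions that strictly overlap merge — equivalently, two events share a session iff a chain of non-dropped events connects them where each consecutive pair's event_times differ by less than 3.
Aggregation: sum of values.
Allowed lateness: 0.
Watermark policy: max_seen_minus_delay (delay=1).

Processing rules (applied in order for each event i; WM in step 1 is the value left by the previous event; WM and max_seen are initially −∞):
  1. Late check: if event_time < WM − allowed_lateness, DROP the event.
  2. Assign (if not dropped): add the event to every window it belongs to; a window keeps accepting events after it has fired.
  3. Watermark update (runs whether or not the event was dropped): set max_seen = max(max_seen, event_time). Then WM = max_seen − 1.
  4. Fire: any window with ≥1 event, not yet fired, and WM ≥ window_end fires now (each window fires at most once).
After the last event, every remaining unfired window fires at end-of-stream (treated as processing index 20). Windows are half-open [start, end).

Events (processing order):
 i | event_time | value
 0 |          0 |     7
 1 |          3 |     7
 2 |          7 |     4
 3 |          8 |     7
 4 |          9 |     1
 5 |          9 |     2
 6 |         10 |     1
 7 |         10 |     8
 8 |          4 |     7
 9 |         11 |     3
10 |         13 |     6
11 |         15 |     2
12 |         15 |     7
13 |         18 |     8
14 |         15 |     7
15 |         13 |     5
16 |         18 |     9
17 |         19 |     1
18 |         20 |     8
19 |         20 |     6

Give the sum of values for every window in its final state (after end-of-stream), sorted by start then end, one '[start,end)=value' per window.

i=0 t=0 v=7: → [0,3); WM=-1
i=1 t=3 v=7: → [3,6); WM=2
i=2 t=7 v=4: → [7,10); WM=6
i=3 t=8 v=7: → [7,11); WM=7
i=4 t=9 v=1: → [7,12); WM=8
i=5 t=9 v=2: → [7,12); WM=8
i=6 t=10 v=1: → [7,13); WM=9
i=7 t=10 v=8: → [7,13); WM=9
i=8 t=4 v=7: DROP (t<9-0); WM=9
i=9 t=11 v=3: → [7,14); WM=10
i=10 t=13 v=6: → [7,16); WM=12
i=11 t=15 v=2: → [7,18); WM=14
i=12 t=15 v=7: → [7,18); WM=14
i=13 t=18 v=8: → [18,21); WM=17
i=14 t=15 v=7: DROP (t<17-0); WM=17
i=15 t=13 v=5: DROP (t<17-0); WM=17
i=16 t=18 v=9: → [18,21); WM=17
i=17 t=19 v=1: → [18,22); WM=18
i=18 t=20 v=8: → [18,23); WM=19
i=19 t=20 v=6: → [18,23); WM=19

[0,3)=7 [3,6)=7 [7,18)=41 [18,23)=32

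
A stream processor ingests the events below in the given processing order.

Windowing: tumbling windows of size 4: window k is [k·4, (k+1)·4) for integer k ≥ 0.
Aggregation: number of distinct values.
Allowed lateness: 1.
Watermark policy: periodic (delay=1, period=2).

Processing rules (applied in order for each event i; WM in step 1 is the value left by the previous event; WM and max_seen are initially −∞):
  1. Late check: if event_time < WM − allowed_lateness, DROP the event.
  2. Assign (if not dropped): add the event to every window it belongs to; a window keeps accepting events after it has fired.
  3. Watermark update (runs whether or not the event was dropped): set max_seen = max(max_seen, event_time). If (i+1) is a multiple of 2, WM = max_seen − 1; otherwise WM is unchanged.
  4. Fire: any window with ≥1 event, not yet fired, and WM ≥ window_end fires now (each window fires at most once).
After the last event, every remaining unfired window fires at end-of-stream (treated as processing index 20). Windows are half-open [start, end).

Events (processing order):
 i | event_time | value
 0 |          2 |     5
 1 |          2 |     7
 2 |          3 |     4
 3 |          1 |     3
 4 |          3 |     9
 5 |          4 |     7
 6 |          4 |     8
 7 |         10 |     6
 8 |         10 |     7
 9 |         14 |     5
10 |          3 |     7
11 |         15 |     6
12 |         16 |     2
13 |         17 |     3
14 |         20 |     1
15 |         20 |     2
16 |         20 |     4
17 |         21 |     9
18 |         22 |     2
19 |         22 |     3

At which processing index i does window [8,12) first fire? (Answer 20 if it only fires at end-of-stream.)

9

i=0 t=2 v=5: → [0,4); WM=−∞
i=1 t=2 v=7: → [0,4); WM=1
i=2 t=3 v=4: → [0,4); WM=1
i=3 t=1 v=3: → [0,4); WM=2
i=4 t=3 v=9: → [0,4); WM=2
i=5 t=4 v=7: → [4,8); WM=3
i=6 t=4 v=8: → [4,8); WM=3
i=7 t=10 v=6: → [8,12); WM=9; [0,4) fires=5 [4,8) fires=2
i=8 t=10 v=7: → [8,12); WM=9
i=9 t=14 v=5: → [12,16); WM=13; [8,12) fires=2
i=10 t=3 v=7: DROP (t<13-1); WM=13
i=11 t=15 v=6: → [12,16); WM=14
i=12 t=16 v=2: → [16,20); WM=14
i=13 t=17 v=3: → [16,20); WM=16; [12,16) fires=2
i=14 t=20 v=1: → [20,24); WM=16
i=15 t=20 v=2: → [20,24); WM=19
i=16 t=20 v=4: → [20,24); WM=19
i=17 t=21 v=9: → [20,24); WM=20; [16,20) fires=2
i=18 t=22 v=2: → [20,24); WM=20
i=19 t=22 v=3: → [20,24); WM=21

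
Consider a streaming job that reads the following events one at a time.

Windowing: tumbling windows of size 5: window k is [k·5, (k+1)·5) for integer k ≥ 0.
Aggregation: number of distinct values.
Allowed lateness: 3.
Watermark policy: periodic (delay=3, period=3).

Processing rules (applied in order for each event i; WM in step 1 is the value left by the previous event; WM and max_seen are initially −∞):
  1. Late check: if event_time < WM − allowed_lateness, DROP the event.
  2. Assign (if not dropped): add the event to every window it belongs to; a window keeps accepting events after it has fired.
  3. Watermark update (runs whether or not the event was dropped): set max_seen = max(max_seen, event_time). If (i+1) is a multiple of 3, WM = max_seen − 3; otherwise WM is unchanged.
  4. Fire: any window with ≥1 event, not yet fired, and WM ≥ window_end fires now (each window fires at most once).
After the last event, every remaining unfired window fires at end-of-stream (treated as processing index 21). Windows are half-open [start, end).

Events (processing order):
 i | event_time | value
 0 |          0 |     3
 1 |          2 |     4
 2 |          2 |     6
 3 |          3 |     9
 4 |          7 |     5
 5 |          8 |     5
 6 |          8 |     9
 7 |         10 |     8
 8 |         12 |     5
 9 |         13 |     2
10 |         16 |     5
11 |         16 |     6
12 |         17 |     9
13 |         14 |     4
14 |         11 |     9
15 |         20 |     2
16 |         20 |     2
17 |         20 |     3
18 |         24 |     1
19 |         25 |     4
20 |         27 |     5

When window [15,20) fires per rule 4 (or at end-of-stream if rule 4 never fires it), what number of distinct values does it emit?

i=0 t=0 v=3: → [0,5); WM=−∞
i=1 t=2 v=4: → [0,5); WM=−∞
i=2 t=2 v=6: → [0,5); WM=-1
i=3 t=3 v=9: → [0,5); WM=-1
i=4 t=7 v=5: → [5,10); WM=-1
i=5 t=8 v=5: → [5,10); WM=5; [0,5) fires=4
i=6 t=8 v=9: → [5,10); WM=5
i=7 t=10 v=8: → [10,15); WM=5
i=8 t=12 v=5: → [10,15); WM=9
i=9 t=13 v=2: → [10,15); WM=9
i=10 t=16 v=5: → [15,20); WM=9
i=11 t=16 v=6: → [15,20); WM=13; [5,10) fires=2
i=12 t=17 v=9: → [15,20); WM=13
i=13 t=14 v=4: → [10,15); WM=13
i=14 t=11 v=9: → [10,15); WM=14
i=15 t=20 v=2: → [20,25); WM=14
i=16 t=20 v=2: → [20,25); WM=14
i=17 t=20 v=3: → [20,25); WM=17; [10,15) fires=5
i=18 t=24 v=1: → [20,25); WM=17
i=19 t=25 v=4: → [25,30); WM=17
i=20 t=27 v=5: → [25,30); WM=24; [15,20) fires=3

3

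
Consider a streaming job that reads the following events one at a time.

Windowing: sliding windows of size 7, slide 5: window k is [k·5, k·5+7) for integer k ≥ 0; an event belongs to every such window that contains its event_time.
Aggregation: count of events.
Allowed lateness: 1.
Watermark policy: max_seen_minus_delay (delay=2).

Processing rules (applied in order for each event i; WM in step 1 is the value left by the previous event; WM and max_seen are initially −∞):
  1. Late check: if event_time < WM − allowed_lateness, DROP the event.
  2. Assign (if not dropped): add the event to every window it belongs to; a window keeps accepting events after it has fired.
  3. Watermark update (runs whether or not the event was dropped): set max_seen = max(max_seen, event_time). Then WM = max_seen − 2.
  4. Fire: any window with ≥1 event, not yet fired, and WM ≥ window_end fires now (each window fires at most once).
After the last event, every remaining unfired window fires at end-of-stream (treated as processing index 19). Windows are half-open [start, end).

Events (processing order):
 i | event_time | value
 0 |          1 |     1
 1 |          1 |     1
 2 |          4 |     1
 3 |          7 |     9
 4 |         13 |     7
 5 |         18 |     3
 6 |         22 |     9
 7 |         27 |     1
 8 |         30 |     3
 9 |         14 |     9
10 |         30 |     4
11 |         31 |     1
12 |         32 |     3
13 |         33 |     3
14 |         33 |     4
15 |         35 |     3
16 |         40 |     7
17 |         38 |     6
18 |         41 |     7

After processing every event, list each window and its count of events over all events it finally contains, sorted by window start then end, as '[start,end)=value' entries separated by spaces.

i=0 t=1 v=1: → [0,7); WM=-1
i=1 t=1 v=1: → [0,7); WM=-1
i=2 t=4 v=1: → [0,7); WM=2
i=3 t=7 v=9: → [5,12); WM=5
i=4 t=13 v=7: → [10,17); WM=11; [0,7) fires=3
i=5 t=18 v=3: → [15,22); WM=16; [5,12) fires=1
i=6 t=22 v=9: → [20,27); WM=20; [10,17) fires=1
i=7 t=27 v=1: → [25,32); WM=25; [15,22) fires=1
i=8 t=30 v=3: → [30,37),[25,32); WM=28; [20,27) fires=1
i=9 t=14 v=9: DROP (t<28-1); WM=28
i=10 t=30 v=4: → [30,37),[25,32); WM=28
i=11 t=31 v=1: → [30,37),[25,32); WM=29
i=12 t=32 v=3: → [30,37); WM=30
i=13 t=33 v=3: → [30,37); WM=31
i=14 t=33 v=4: → [30,37); WM=31
i=15 t=35 v=3: → [35,42),[30,37); WM=33; [25,32) fires=4
i=16 t=40 v=7: → [40,47),[35,42); WM=38; [30,37) fires=7
i=17 t=38 v=6: → [35,42); WM=38
i=18 t=41 v=7: → [40,47),[35,42); WM=39

[0,7)=3 [5,12)=1 [10,17)=1 [15,22)=1 [20,27)=1 [25,32)=4 [30,37)=7 [35,42)=4 [40,47)=2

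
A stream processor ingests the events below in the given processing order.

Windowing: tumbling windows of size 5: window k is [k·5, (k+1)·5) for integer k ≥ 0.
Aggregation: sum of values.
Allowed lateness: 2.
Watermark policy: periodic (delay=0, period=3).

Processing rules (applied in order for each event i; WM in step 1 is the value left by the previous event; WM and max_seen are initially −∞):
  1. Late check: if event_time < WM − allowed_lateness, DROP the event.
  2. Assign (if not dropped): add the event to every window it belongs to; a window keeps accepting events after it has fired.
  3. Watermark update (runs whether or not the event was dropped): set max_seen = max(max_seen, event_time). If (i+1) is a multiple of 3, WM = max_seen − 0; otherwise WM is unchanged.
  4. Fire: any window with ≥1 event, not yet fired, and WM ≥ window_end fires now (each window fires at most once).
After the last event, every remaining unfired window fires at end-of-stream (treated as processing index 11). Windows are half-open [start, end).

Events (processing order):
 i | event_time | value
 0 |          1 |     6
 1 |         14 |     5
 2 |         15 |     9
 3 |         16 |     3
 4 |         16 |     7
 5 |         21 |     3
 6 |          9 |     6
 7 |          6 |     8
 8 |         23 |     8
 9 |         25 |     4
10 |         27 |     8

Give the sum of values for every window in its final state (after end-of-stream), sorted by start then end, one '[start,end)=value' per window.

[0,5)=6 [10,15)=5 [15,20)=19 [20,25)=11 [25,30)=12

i=0 t=1 v=6: → [0,5); WM=−∞
i=1 t=14 v=5: → [10,15); WM=−∞
i=2 t=15 v=9: → [15,20); WM=15; [0,5) fires=6 [10,15) fires=5
i=3 t=16 v=3: → [15,20); WM=15
i=4 t=16 v=7: → [15,20); WM=15
i=5 t=21 v=3: → [20,25); WM=21; [15,20) fires=19
i=6 t=9 v=6: DROP (t<21-2); WM=21
i=7 t=6 v=8: DROP (t<21-2); WM=21
i=8 t=23 v=8: → [20,25); WM=23
i=9 t=25 v=4: → [25,30); WM=23
i=10 t=27 v=8: → [25,30); WM=23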